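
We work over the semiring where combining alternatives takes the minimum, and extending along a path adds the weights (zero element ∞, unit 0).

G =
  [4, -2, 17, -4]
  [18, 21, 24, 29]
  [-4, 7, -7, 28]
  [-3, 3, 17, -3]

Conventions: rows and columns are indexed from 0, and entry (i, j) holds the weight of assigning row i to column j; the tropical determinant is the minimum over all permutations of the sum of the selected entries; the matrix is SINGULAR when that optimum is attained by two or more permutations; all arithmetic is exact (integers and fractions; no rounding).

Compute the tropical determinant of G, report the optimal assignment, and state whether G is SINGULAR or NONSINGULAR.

σ = (0, 1, 2, 3): 4 + 21 + (-7) + (-3) = 15
σ = (0, 1, 3, 2): 4 + 21 + 28 + 17 = 70
σ = (0, 2, 1, 3): 4 + 24 + 7 + (-3) = 32
σ = (0, 2, 3, 1): 4 + 24 + 28 + 3 = 59
σ = (0, 3, 1, 2): 4 + 29 + 7 + 17 = 57
σ = (0, 3, 2, 1): 4 + 29 + (-7) + 3 = 29
σ = (1, 0, 2, 3): (-2) + 18 + (-7) + (-3) = 6
σ = (1, 0, 3, 2): (-2) + 18 + 28 + 17 = 61
σ = (1, 2, 0, 3): (-2) + 24 + (-4) + (-3) = 15
σ = (1, 2, 3, 0): (-2) + 24 + 28 + (-3) = 47
σ = (1, 3, 0, 2): (-2) + 29 + (-4) + 17 = 40
σ = (1, 3, 2, 0): (-2) + 29 + (-7) + (-3) = 17
σ = (2, 0, 1, 3): 17 + 18 + 7 + (-3) = 39
σ = (2, 0, 3, 1): 17 + 18 + 28 + 3 = 66
σ = (2, 1, 0, 3): 17 + 21 + (-4) + (-3) = 31
σ = (2, 1, 3, 0): 17 + 21 + 28 + (-3) = 63
σ = (2, 3, 0, 1): 17 + 29 + (-4) + 3 = 45
σ = (2, 3, 1, 0): 17 + 29 + 7 + (-3) = 50
σ = (3, 0, 1, 2): (-4) + 18 + 7 + 17 = 38
σ = (3, 0, 2, 1): (-4) + 18 + (-7) + 3 = 10
σ = (3, 1, 0, 2): (-4) + 21 + (-4) + 17 = 30
σ = (3, 1, 2, 0): (-4) + 21 + (-7) + (-3) = 7
σ = (3, 2, 0, 1): (-4) + 24 + (-4) + 3 = 19
σ = (3, 2, 1, 0): (-4) + 24 + 7 + (-3) = 24
Optimal value attained by: σ = (1, 0, 2, 3).
Answer: det⊕(G) = 6; verdict: NONSINGULAR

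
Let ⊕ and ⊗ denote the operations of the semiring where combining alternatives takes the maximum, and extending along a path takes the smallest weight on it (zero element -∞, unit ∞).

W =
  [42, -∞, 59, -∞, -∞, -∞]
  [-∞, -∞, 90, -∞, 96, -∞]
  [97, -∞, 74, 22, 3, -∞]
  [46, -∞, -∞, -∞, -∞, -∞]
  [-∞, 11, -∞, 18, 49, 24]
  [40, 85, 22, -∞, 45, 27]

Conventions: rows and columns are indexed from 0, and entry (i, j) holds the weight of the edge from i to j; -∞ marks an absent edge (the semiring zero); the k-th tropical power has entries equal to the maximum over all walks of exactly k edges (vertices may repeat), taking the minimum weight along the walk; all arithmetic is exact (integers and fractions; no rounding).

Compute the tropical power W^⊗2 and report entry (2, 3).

W^⊗2:
  [59, -∞, 59, 22, 3, -∞]
  [90, 11, 74, 22, 49, 24]
  [74, 3, 74, 22, 3, 3]
  [42, -∞, 46, -∞, -∞, -∞]
  [24, 24, 22, 18, 49, 24]
  [40, 27, 85, 22, 85, 27]
Key observation: the optimum is the walk 2->2->3, with weight 74 min 22 = 22.
Optimal value attained by: walk 2->2->3.
Answer: (W^⊗2)[2][3] = 22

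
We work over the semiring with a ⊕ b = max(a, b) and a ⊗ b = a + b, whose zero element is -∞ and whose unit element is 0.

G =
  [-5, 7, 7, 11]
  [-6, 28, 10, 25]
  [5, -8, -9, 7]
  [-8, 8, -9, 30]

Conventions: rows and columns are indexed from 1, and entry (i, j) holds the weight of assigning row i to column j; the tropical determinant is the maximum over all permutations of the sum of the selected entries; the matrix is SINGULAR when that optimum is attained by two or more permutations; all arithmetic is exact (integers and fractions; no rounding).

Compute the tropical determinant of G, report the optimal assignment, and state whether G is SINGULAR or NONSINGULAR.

σ = (1, 2, 3, 4): (-5) + 28 + (-9) + 30 = 44
σ = (1, 2, 4, 3): (-5) + 28 + 7 + (-9) = 21
σ = (1, 3, 2, 4): (-5) + 10 + (-8) + 30 = 27
σ = (1, 3, 4, 2): (-5) + 10 + 7 + 8 = 20
σ = (1, 4, 2, 3): (-5) + 25 + (-8) + (-9) = 3
σ = (1, 4, 3, 2): (-5) + 25 + (-9) + 8 = 19
σ = (2, 1, 3, 4): 7 + (-6) + (-9) + 30 = 22
σ = (2, 1, 4, 3): 7 + (-6) + 7 + (-9) = -1
σ = (2, 3, 1, 4): 7 + 10 + 5 + 30 = 52
σ = (2, 3, 4, 1): 7 + 10 + 7 + (-8) = 16
σ = (2, 4, 1, 3): 7 + 25 + 5 + (-9) = 28
σ = (2, 4, 3, 1): 7 + 25 + (-9) + (-8) = 15
σ = (3, 1, 2, 4): 7 + (-6) + (-8) + 30 = 23
σ = (3, 1, 4, 2): 7 + (-6) + 7 + 8 = 16
σ = (3, 2, 1, 4): 7 + 28 + 5 + 30 = 70
σ = (3, 2, 4, 1): 7 + 28 + 7 + (-8) = 34
σ = (3, 4, 1, 2): 7 + 25 + 5 + 8 = 45
σ = (3, 4, 2, 1): 7 + 25 + (-8) + (-8) = 16
σ = (4, 1, 2, 3): 11 + (-6) + (-8) + (-9) = -12
σ = (4, 1, 3, 2): 11 + (-6) + (-9) + 8 = 4
σ = (4, 2, 1, 3): 11 + 28 + 5 + (-9) = 35
σ = (4, 2, 3, 1): 11 + 28 + (-9) + (-8) = 22
σ = (4, 3, 1, 2): 11 + 10 + 5 + 8 = 34
σ = (4, 3, 2, 1): 11 + 10 + (-8) + (-8) = 5
Optimal value attained by: σ = (3, 2, 1, 4).
Answer: det⊕(G) = 70; verdict: NONSINGULAR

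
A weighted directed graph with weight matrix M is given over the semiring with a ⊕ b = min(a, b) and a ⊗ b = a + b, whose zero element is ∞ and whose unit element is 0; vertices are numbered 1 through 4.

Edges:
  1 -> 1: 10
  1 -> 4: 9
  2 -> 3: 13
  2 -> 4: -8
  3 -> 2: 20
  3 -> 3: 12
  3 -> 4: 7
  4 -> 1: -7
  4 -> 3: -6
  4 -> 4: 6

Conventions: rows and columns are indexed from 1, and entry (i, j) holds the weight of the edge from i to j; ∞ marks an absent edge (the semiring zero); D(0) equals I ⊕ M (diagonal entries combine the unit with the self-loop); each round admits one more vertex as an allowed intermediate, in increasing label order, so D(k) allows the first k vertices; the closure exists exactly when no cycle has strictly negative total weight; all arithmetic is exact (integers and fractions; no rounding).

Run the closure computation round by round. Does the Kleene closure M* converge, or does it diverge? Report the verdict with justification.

D(0):
  [0, ∞, ∞, 9]
  [∞, 0, 13, -8]
  [∞, 20, 0, 7]
  [-7, ∞, -6, 0]
D(1):
  [0, ∞, ∞, 9]
  [∞, 0, 13, -8]
  [∞, 20, 0, 7]
  [-7, ∞, -6, 0]
D(2):
  [0, ∞, ∞, 9]
  [∞, 0, 13, -8]
  [∞, 20, 0, 7]
  [-7, ∞, -6, 0]
D(3):
  [0, ∞, ∞, 9]
  [∞, 0, 13, -8]
  [∞, 20, 0, 7]
  [-7, 14, -6, 0]
D(4):
  [0, 23, 3, 9]
  [-15, 0, -14, -8]
  [0, 20, 0, 7]
  [-7, 14, -6, 0]
Key observation: every diagonal entry stays at the unit through all rounds, so no improving cycle exists.
Answer: CONVERGES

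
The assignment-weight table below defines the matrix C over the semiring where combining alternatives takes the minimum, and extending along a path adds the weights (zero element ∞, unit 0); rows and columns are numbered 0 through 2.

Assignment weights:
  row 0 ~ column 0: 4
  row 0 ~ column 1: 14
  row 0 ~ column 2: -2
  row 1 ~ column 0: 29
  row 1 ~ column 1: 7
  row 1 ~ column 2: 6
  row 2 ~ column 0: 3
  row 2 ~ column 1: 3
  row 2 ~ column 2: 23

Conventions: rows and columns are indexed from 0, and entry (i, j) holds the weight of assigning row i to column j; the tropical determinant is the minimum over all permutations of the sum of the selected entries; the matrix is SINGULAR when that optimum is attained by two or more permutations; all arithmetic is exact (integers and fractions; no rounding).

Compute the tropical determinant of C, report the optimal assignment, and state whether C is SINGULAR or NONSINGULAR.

σ = (0, 1, 2): 4 + 7 + 23 = 34
σ = (0, 2, 1): 4 + 6 + 3 = 13
σ = (1, 0, 2): 14 + 29 + 23 = 66
σ = (1, 2, 0): 14 + 6 + 3 = 23
σ = (2, 0, 1): (-2) + 29 + 3 = 30
σ = (2, 1, 0): (-2) + 7 + 3 = 8
Optimal value attained by: σ = (2, 1, 0).
Answer: det⊕(C) = 8; verdict: NONSINGULAR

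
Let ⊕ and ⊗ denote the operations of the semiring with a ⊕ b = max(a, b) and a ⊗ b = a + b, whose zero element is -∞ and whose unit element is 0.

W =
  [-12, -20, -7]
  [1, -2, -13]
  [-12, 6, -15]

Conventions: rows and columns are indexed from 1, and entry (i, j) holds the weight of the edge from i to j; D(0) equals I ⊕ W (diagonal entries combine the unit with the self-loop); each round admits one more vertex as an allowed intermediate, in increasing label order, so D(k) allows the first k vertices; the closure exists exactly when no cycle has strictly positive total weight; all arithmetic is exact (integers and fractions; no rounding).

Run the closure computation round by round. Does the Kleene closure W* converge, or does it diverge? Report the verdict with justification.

D(0):
  [0, -20, -7]
  [1, 0, -13]
  [-12, 6, 0]
D(1):
  [0, -20, -7]
  [1, 0, -6]
  [-12, 6, 0]
D(2):
  [0, -20, -7]
  [1, 0, -6]
  [7, 6, 0]
D(3):
  [0, -1, -7]
  [1, 0, -6]
  [7, 6, 0]
Key observation: every diagonal entry stays at the unit through all rounds, so no improving cycle exists.
Answer: CONVERGES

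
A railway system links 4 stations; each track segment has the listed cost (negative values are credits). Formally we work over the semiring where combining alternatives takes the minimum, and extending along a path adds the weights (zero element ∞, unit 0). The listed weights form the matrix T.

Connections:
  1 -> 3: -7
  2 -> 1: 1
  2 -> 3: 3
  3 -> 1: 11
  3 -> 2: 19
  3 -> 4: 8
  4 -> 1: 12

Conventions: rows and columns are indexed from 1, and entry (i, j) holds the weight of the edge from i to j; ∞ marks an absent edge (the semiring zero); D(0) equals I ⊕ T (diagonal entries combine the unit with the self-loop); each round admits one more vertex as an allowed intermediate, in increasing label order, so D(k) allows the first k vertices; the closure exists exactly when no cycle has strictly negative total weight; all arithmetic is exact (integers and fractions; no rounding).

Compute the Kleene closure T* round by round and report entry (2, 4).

D(0):
  [0, ∞, -7, ∞]
  [1, 0, 3, ∞]
  [11, 19, 0, 8]
  [12, ∞, ∞, 0]
D(1):
  [0, ∞, -7, ∞]
  [1, 0, -6, ∞]
  [11, 19, 0, 8]
  [12, ∞, 5, 0]
D(2):
  [0, ∞, -7, ∞]
  [1, 0, -6, ∞]
  [11, 19, 0, 8]
  [12, ∞, 5, 0]
D(3):
  [0, 12, -7, 1]
  [1, 0, -6, 2]
  [11, 19, 0, 8]
  [12, 24, 5, 0]
D(4):
  [0, 12, -7, 1]
  [1, 0, -6, 2]
  [11, 19, 0, 8]
  [12, 24, 5, 0]
Answer: T*[2][4] = 2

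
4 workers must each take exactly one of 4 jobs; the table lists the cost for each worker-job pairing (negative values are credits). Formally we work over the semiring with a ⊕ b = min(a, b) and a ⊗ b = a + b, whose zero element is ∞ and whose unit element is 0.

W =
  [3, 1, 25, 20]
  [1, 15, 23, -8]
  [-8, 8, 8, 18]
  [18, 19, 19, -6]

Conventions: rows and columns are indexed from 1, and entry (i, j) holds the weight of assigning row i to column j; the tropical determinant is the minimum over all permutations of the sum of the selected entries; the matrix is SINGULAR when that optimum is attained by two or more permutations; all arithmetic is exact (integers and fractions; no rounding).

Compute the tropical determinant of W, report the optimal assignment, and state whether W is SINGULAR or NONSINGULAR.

σ = (1, 2, 3, 4): 3 + 15 + 8 + (-6) = 20
σ = (1, 2, 4, 3): 3 + 15 + 18 + 19 = 55
σ = (1, 3, 2, 4): 3 + 23 + 8 + (-6) = 28
σ = (1, 3, 4, 2): 3 + 23 + 18 + 19 = 63
σ = (1, 4, 2, 3): 3 + (-8) + 8 + 19 = 22
σ = (1, 4, 3, 2): 3 + (-8) + 8 + 19 = 22
σ = (2, 1, 3, 4): 1 + 1 + 8 + (-6) = 4
σ = (2, 1, 4, 3): 1 + 1 + 18 + 19 = 39
σ = (2, 3, 1, 4): 1 + 23 + (-8) + (-6) = 10
σ = (2, 3, 4, 1): 1 + 23 + 18 + 18 = 60
σ = (2, 4, 1, 3): 1 + (-8) + (-8) + 19 = 4
σ = (2, 4, 3, 1): 1 + (-8) + 8 + 18 = 19
σ = (3, 1, 2, 4): 25 + 1 + 8 + (-6) = 28
σ = (3, 1, 4, 2): 25 + 1 + 18 + 19 = 63
σ = (3, 2, 1, 4): 25 + 15 + (-8) + (-6) = 26
σ = (3, 2, 4, 1): 25 + 15 + 18 + 18 = 76
σ = (3, 4, 1, 2): 25 + (-8) + (-8) + 19 = 28
σ = (3, 4, 2, 1): 25 + (-8) + 8 + 18 = 43
σ = (4, 1, 2, 3): 20 + 1 + 8 + 19 = 48
σ = (4, 1, 3, 2): 20 + 1 + 8 + 19 = 48
σ = (4, 2, 1, 3): 20 + 15 + (-8) + 19 = 46
σ = (4, 2, 3, 1): 20 + 15 + 8 + 18 = 61
σ = (4, 3, 1, 2): 20 + 23 + (-8) + 19 = 54
σ = (4, 3, 2, 1): 20 + 23 + 8 + 18 = 69
Optimal value attained by: σ = (2, 1, 3, 4).
Answer: det⊕(W) = 4; verdict: SINGULAR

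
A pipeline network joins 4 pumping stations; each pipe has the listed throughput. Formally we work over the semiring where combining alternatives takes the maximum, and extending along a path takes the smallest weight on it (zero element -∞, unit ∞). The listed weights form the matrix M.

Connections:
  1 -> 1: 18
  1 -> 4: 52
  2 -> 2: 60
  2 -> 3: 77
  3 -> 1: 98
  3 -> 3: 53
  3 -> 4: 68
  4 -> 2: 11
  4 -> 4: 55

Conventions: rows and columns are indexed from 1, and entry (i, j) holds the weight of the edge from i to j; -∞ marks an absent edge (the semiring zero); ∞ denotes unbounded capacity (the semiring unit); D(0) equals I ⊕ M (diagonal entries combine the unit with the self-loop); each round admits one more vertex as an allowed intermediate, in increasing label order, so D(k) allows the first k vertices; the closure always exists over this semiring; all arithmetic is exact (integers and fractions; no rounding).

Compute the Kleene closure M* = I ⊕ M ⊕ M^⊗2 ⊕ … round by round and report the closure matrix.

D(0):
  [∞, -∞, -∞, 52]
  [-∞, ∞, 77, -∞]
  [98, -∞, ∞, 68]
  [-∞, 11, -∞, ∞]
D(1):
  [∞, -∞, -∞, 52]
  [-∞, ∞, 77, -∞]
  [98, -∞, ∞, 68]
  [-∞, 11, -∞, ∞]
D(2):
  [∞, -∞, -∞, 52]
  [-∞, ∞, 77, -∞]
  [98, -∞, ∞, 68]
  [-∞, 11, 11, ∞]
D(3):
  [∞, -∞, -∞, 52]
  [77, ∞, 77, 68]
  [98, -∞, ∞, 68]
  [11, 11, 11, ∞]
D(4):
  [∞, 11, 11, 52]
  [77, ∞, 77, 68]
  [98, 11, ∞, 68]
  [11, 11, 11, ∞]
Answer: M* = [[∞, 11, 11, 52], [77, ∞, 77, 68], [98, 11, ∞, 68], [11, 11, 11, ∞]]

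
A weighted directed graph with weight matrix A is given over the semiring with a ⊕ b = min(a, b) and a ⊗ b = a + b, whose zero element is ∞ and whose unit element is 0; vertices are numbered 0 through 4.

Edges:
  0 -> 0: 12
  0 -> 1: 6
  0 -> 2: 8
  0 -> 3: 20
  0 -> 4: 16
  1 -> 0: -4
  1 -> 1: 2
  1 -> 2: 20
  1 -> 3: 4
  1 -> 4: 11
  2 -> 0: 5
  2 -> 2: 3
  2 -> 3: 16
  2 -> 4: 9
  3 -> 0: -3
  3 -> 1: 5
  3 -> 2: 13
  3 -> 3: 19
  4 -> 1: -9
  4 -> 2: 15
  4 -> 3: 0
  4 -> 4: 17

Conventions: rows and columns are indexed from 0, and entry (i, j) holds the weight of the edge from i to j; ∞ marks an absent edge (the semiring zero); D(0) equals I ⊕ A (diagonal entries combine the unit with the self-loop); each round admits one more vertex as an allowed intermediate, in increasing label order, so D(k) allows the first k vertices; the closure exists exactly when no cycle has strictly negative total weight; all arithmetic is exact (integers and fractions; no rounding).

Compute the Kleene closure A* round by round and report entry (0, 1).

D(0):
  [0, 6, 8, 20, 16]
  [-4, 0, 20, 4, 11]
  [5, ∞, 0, 16, 9]
  [-3, 5, 13, 0, ∞]
  [∞, -9, 15, 0, 0]
D(1):
  [0, 6, 8, 20, 16]
  [-4, 0, 4, 4, 11]
  [5, 11, 0, 16, 9]
  [-3, 3, 5, 0, 13]
  [∞, -9, 15, 0, 0]
D(2):
  [0, 6, 8, 10, 16]
  [-4, 0, 4, 4, 11]
  [5, 11, 0, 15, 9]
  [-3, 3, 5, 0, 13]
  [-13, -9, -5, -5, 0]
D(3):
  [0, 6, 8, 10, 16]
  [-4, 0, 4, 4, 11]
  [5, 11, 0, 15, 9]
  [-3, 3, 5, 0, 13]
  [-13, -9, -5, -5, 0]
D(4):
  [0, 6, 8, 10, 16]
  [-4, 0, 4, 4, 11]
  [5, 11, 0, 15, 9]
  [-3, 3, 5, 0, 13]
  [-13, -9, -5, -5, 0]
D(5):
  [0, 6, 8, 10, 16]
  [-4, 0, 4, 4, 11]
  [-4, 0, 0, 4, 9]
  [-3, 3, 5, 0, 13]
  [-13, -9, -5, -5, 0]
Answer: A*[0][1] = 6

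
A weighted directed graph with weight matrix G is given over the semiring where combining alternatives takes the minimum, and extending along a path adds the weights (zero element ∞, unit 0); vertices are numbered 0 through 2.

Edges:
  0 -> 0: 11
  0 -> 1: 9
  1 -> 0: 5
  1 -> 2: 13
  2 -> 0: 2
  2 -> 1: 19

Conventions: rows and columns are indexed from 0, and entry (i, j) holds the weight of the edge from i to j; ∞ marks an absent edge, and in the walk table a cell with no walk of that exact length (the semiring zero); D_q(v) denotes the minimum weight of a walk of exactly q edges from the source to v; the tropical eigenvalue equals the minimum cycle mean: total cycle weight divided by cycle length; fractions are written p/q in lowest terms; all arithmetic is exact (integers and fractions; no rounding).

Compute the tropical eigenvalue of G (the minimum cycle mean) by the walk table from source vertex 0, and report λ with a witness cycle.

q=0: [0, ∞, ∞]
q=1: [11, 9, ∞]
q=2: [14, 20, 22]
q=3: [24, 23, 33]
Optimal cycle mean attained by: cycle 0->1->0, total 9 + 5, length 2.
Answer: λ = 7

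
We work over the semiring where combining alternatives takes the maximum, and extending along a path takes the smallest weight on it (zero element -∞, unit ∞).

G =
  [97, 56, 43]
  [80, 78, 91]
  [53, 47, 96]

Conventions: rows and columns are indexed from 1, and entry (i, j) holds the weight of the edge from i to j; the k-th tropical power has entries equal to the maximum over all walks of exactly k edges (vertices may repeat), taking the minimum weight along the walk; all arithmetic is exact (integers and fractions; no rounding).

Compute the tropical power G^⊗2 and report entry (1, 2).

G^⊗2:
  [97, 56, 56]
  [80, 78, 91]
  [53, 53, 96]
Key observation: the optimum is the walk 1->1->2, with weight 97 min 56 = 56.
Optimal value attained by: walk 1->1->2.
Answer: (G^⊗2)[1][2] = 56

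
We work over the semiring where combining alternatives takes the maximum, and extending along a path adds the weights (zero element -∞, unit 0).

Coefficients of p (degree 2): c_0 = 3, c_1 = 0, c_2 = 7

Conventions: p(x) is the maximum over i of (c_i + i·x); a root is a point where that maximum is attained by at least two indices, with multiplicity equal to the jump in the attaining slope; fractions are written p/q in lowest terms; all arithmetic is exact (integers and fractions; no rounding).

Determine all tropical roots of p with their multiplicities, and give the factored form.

hull edge (i=0, c=3) to (i=2, c=7): slope 2, span 2
Factored form: p(x) = 7 ⊗ (x ⊕ (-2)) ⊗ (x ⊕ (-2))
Answer: roots = -2 (mult 2)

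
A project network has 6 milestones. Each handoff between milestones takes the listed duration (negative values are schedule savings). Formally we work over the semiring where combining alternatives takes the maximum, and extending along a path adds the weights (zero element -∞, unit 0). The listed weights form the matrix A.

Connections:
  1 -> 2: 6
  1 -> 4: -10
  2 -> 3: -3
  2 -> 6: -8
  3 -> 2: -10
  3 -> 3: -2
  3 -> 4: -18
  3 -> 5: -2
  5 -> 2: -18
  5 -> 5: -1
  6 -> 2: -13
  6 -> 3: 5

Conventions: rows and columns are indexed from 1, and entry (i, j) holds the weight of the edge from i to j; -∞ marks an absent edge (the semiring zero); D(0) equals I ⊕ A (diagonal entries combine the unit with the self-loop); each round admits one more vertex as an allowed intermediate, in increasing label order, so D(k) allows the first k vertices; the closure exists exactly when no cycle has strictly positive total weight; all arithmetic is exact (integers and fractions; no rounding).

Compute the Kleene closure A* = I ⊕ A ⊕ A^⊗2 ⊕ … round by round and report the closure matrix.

D(0):
  [0, 6, -∞, -10, -∞, -∞]
  [-∞, 0, -3, -∞, -∞, -8]
  [-∞, -10, 0, -18, -2, -∞]
  [-∞, -∞, -∞, 0, -∞, -∞]
  [-∞, -18, -∞, -∞, 0, -∞]
  [-∞, -13, 5, -∞, -∞, 0]
D(1):
  [0, 6, -∞, -10, -∞, -∞]
  [-∞, 0, -3, -∞, -∞, -8]
  [-∞, -10, 0, -18, -2, -∞]
  [-∞, -∞, -∞, 0, -∞, -∞]
  [-∞, -18, -∞, -∞, 0, -∞]
  [-∞, -13, 5, -∞, -∞, 0]
D(2):
  [0, 6, 3, -10, -∞, -2]
  [-∞, 0, -3, -∞, -∞, -8]
  [-∞, -10, 0, -18, -2, -18]
  [-∞, -∞, -∞, 0, -∞, -∞]
  [-∞, -18, -21, -∞, 0, -26]
  [-∞, -13, 5, -∞, -∞, 0]
D(3):
  [0, 6, 3, -10, 1, -2]
  [-∞, 0, -3, -21, -5, -8]
  [-∞, -10, 0, -18, -2, -18]
  [-∞, -∞, -∞, 0, -∞, -∞]
  [-∞, -18, -21, -39, 0, -26]
  [-∞, -5, 5, -13, 3, 0]
D(4):
  [0, 6, 3, -10, 1, -2]
  [-∞, 0, -3, -21, -5, -8]
  [-∞, -10, 0, -18, -2, -18]
  [-∞, -∞, -∞, 0, -∞, -∞]
  [-∞, -18, -21, -39, 0, -26]
  [-∞, -5, 5, -13, 3, 0]
D(5):
  [0, 6, 3, -10, 1, -2]
  [-∞, 0, -3, -21, -5, -8]
  [-∞, -10, 0, -18, -2, -18]
  [-∞, -∞, -∞, 0, -∞, -∞]
  [-∞, -18, -21, -39, 0, -26]
  [-∞, -5, 5, -13, 3, 0]
D(6):
  [0, 6, 3, -10, 1, -2]
  [-∞, 0, -3, -21, -5, -8]
  [-∞, -10, 0, -18, -2, -18]
  [-∞, -∞, -∞, 0, -∞, -∞]
  [-∞, -18, -21, -39, 0, -26]
  [-∞, -5, 5, -13, 3, 0]
Answer: A* = [[0, 6, 3, -10, 1, -2], [-∞, 0, -3, -21, -5, -8], [-∞, -10, 0, -18, -2, -18], [-∞, -∞, -∞, 0, -∞, -∞], [-∞, -18, -21, -39, 0, -26], [-∞, -5, 5, -13, 3, 0]]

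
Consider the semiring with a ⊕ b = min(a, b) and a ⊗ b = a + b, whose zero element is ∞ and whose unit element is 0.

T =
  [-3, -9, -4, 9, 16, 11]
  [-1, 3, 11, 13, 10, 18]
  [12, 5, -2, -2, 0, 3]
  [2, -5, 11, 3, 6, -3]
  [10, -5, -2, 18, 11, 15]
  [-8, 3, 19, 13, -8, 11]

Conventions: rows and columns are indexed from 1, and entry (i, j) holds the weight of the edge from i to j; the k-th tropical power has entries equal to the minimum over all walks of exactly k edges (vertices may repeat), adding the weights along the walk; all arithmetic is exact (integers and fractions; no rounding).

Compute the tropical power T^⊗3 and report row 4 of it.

T^⊗2:
  [-10, -12, -7, -6, -4, -1]
  [-4, -10, -5, 8, 10, 10]
  [-5, -7, -4, -4, -5, -5]
  [-11, -7, -2, 6, -11, 0]
  [-6, -2, -4, -4, -2, 1]
  [-11, -17, -12, 1, 3, 3]
T^⊗3:
  [-13, -19, -14, -9, -9, -9]
  [-11, -13, -8, -7, -5, -2]
  [-13, -14, -9, -6, -13, -7]
  [-14, -20, -15, -4, -8, 0]
  [-9, -15, -10, -6, -7, -7]
  [-18, -20, -15, -14, -12, -9]
Answer: row 4 of T^⊗3 = [-14, -20, -15, -4, -8, 0]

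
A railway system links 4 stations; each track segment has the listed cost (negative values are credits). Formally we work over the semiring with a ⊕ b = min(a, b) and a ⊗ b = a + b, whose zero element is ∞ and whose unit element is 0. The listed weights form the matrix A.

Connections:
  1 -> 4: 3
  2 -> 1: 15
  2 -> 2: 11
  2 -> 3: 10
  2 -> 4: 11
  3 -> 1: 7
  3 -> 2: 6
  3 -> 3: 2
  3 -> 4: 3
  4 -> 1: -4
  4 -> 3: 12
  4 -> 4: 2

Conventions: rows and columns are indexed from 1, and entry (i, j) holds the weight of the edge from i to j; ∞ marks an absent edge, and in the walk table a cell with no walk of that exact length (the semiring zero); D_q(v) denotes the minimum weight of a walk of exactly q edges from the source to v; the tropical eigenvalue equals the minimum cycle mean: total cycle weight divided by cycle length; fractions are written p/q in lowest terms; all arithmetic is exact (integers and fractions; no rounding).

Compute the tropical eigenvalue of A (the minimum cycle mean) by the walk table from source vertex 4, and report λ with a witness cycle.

q=0: [∞, ∞, ∞, 0]
q=1: [-4, ∞, 12, 2]
q=2: [-2, 18, 14, -1]
q=3: [-5, 20, 11, 1]
q=4: [-3, 17, 13, -2]
Optimal cycle mean attained by: cycle 1->4->1, total 3 + (-4), length 2.
Answer: λ = -1/2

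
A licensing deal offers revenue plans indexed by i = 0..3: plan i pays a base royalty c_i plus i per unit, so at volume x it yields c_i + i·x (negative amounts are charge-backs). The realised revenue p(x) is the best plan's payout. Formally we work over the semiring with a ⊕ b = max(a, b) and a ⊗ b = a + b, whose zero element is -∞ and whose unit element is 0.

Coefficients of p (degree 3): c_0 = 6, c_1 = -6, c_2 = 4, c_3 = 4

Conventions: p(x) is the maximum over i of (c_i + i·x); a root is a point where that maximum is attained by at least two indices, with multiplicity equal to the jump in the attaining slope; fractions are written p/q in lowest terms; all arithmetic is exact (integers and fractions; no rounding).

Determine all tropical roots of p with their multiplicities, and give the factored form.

hull edge (i=0, c=6) to (i=3, c=4): slope -2/3, span 3
Factored form: p(x) = 4 ⊗ (x ⊕ 2/3) ⊗ (x ⊕ 2/3) ⊗ (x ⊕ 2/3)
Answer: roots = 2/3 (mult 3)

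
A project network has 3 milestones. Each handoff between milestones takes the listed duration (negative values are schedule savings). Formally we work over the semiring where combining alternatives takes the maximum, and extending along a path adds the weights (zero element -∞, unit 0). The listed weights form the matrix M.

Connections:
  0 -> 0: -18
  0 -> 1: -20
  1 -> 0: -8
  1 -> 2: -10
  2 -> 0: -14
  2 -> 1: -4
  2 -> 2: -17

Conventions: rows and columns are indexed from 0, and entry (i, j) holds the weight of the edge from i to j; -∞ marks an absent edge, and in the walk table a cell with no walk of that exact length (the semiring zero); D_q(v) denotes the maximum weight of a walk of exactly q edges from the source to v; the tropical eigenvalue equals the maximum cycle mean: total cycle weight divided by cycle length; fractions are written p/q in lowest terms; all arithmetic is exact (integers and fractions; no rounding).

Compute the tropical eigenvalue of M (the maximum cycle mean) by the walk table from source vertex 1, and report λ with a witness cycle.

q=0: [-∞, 0, -∞]
q=1: [-8, -∞, -10]
q=2: [-24, -14, -27]
q=3: [-22, -31, -24]
Optimal cycle mean attained by: cycle 1->2->1, total (-10) + (-4), length 2.
Answer: λ = -7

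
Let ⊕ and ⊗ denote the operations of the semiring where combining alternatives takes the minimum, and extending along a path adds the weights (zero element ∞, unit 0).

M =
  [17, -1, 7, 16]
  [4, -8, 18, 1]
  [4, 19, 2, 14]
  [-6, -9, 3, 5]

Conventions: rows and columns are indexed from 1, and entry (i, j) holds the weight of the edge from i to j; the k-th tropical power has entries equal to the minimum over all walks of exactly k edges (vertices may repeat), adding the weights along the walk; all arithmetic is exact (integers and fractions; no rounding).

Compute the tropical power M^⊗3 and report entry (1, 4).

M^⊗2:
  [3, -9, 9, 0]
  [-5, -16, 4, -7]
  [6, 3, 4, 16]
  [-5, -17, 1, -8]
M^⊗3:
  [-6, -17, 3, -8]
  [-13, -24, -4, -15]
  [7, -5, 6, 4]
  [-14, -25, -5, -16]
Key observation: the optimum is the walk 1->2->2->4, with weight (-1) + (-8) + 1 = -8.
Optimal value attained by: walk 1->2->2->4.
Answer: (M^⊗3)[1][4] = -8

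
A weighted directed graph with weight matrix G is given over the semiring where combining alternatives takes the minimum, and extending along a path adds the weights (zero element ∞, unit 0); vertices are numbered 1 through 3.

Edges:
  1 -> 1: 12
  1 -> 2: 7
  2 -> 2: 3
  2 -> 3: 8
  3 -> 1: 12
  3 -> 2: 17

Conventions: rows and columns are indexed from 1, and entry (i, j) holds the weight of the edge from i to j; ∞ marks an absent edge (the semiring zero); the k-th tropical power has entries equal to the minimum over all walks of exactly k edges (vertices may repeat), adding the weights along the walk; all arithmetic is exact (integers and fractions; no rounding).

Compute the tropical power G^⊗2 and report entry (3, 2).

G^⊗2:
  [24, 10, 15]
  [20, 6, 11]
  [24, 19, 25]
Key observation: the optimum is the walk 3->1->2, with weight 12 + 7 = 19.
Optimal value attained by: walk 3->1->2.
Answer: (G^⊗2)[3][2] = 19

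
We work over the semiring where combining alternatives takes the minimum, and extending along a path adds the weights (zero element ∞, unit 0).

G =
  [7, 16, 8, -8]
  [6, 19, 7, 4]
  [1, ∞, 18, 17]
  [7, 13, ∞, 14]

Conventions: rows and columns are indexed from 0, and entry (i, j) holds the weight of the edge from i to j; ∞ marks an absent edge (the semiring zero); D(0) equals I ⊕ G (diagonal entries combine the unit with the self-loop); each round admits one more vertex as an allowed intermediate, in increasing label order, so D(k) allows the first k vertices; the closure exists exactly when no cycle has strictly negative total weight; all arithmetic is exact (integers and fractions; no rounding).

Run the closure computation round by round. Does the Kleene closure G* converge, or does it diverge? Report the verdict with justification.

D(0):
  [0, 16, 8, -8]
  [6, 0, 7, 4]
  [1, ∞, 0, 17]
  [7, 13, ∞, 0]
Detection: at round 1, diagonal entry (3, 3) turns strictly negative.
Key observation: the cycle 3->0->3 has total weight 7 + (-8), which is strictly negative.
Answer: DIVERGES — negative cycle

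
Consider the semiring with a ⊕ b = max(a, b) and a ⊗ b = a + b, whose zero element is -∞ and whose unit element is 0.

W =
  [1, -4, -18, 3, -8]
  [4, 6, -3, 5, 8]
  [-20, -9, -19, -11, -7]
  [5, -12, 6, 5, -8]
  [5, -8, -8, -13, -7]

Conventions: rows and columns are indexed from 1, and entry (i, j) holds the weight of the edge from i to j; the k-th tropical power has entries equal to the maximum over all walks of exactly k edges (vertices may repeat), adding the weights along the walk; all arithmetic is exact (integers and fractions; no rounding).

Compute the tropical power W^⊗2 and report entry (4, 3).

W^⊗2:
  [8, 2, 9, 8, 4]
  [13, 12, 11, 11, 14]
  [-2, -3, -5, -4, -1]
  [10, 1, 11, 10, -1]
  [6, 1, -7, 8, 0]
Key observation: the optimum is the walk 4->4->3, with weight 5 + 6 = 11.
Optimal value attained by: walk 4->4->3.
Answer: (W^⊗2)[4][3] = 11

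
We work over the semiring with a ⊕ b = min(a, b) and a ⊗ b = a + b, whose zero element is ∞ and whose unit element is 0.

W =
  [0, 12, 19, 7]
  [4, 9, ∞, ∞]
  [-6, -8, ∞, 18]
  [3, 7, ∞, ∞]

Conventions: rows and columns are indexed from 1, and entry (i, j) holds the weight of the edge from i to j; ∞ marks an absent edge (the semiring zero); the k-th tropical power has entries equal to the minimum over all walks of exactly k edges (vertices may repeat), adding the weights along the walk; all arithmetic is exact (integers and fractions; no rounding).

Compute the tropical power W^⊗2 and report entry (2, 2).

W^⊗2:
  [0, 11, 19, 7]
  [4, 16, 23, 11]
  [-6, 1, 13, 1]
  [3, 15, 22, 10]
Key observation: the optimum is the walk 2->1->2, with weight 4 + 12 = 16.
Optimal value attained by: walk 2->1->2.
Answer: (W^⊗2)[2][2] = 16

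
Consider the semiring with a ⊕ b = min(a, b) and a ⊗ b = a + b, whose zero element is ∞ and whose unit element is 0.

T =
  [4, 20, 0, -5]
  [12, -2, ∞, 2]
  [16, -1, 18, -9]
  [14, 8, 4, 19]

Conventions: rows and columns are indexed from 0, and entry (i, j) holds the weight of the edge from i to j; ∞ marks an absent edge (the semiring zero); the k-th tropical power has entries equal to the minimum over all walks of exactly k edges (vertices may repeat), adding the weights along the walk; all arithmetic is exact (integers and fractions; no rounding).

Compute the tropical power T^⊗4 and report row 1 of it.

T^⊗2:
  [8, -1, -1, -9]
  [10, -4, 6, 0]
  [5, -3, -5, 1]
  [18, 3, 14, -5]
T^⊗3:
  [5, -3, -5, -10]
  [8, -6, 4, -3]
  [9, -6, 5, -14]
  [9, 1, -1, 5]
T^⊗4:
  [4, -6, -6, -14]
  [6, -8, 1, -5]
  [0, -8, -10, -4]
  [13, -2, 9, -10]
Answer: row 1 of T^⊗4 = [6, -8, 1, -5]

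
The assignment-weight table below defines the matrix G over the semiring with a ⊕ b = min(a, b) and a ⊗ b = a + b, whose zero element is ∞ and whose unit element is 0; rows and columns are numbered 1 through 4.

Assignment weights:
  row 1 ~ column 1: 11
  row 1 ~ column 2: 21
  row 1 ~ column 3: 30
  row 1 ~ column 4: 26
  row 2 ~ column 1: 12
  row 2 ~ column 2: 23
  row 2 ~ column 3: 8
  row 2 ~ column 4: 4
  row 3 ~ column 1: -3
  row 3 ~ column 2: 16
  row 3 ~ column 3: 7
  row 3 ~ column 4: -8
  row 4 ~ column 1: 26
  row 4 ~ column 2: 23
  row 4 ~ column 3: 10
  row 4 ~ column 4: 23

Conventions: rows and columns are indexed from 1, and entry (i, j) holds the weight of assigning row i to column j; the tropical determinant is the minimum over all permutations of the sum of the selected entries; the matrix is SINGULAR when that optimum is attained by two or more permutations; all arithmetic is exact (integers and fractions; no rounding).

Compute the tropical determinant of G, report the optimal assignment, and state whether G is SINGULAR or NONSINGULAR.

σ = (1, 2, 3, 4): 11 + 23 + 7 + 23 = 64
σ = (1, 2, 4, 3): 11 + 23 + (-8) + 10 = 36
σ = (1, 3, 2, 4): 11 + 8 + 16 + 23 = 58
σ = (1, 3, 4, 2): 11 + 8 + (-8) + 23 = 34
σ = (1, 4, 2, 3): 11 + 4 + 16 + 10 = 41
σ = (1, 4, 3, 2): 11 + 4 + 7 + 23 = 45
σ = (2, 1, 3, 4): 21 + 12 + 7 + 23 = 63
σ = (2, 1, 4, 3): 21 + 12 + (-8) + 10 = 35
σ = (2, 3, 1, 4): 21 + 8 + (-3) + 23 = 49
σ = (2, 3, 4, 1): 21 + 8 + (-8) + 26 = 47
σ = (2, 4, 1, 3): 21 + 4 + (-3) + 10 = 32
σ = (2, 4, 3, 1): 21 + 4 + 7 + 26 = 58
σ = (3, 1, 2, 4): 30 + 12 + 16 + 23 = 81
σ = (3, 1, 4, 2): 30 + 12 + (-8) + 23 = 57
σ = (3, 2, 1, 4): 30 + 23 + (-3) + 23 = 73
σ = (3, 2, 4, 1): 30 + 23 + (-8) + 26 = 71
σ = (3, 4, 1, 2): 30 + 4 + (-3) + 23 = 54
σ = (3, 4, 2, 1): 30 + 4 + 16 + 26 = 76
σ = (4, 1, 2, 3): 26 + 12 + 16 + 10 = 64
σ = (4, 1, 3, 2): 26 + 12 + 7 + 23 = 68
σ = (4, 2, 1, 3): 26 + 23 + (-3) + 10 = 56
σ = (4, 2, 3, 1): 26 + 23 + 7 + 26 = 82
σ = (4, 3, 1, 2): 26 + 8 + (-3) + 23 = 54
σ = (4, 3, 2, 1): 26 + 8 + 16 + 26 = 76
Optimal value attained by: σ = (2, 4, 1, 3).
Answer: det⊕(G) = 32; verdict: NONSINGULAR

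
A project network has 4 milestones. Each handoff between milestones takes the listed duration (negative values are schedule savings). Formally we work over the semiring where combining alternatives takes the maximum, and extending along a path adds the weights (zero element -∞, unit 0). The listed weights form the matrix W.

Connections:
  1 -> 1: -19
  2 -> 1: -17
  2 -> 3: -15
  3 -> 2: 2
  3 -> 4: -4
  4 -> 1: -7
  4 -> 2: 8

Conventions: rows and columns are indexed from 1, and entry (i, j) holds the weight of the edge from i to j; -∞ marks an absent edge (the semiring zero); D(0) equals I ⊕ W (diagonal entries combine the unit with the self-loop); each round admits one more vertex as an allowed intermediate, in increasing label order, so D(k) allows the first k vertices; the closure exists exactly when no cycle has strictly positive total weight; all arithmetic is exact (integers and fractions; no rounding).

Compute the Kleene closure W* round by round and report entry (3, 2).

D(0):
  [0, -∞, -∞, -∞]
  [-17, 0, -15, -∞]
  [-∞, 2, 0, -4]
  [-7, 8, -∞, 0]
D(1):
  [0, -∞, -∞, -∞]
  [-17, 0, -15, -∞]
  [-∞, 2, 0, -4]
  [-7, 8, -∞, 0]
D(2):
  [0, -∞, -∞, -∞]
  [-17, 0, -15, -∞]
  [-15, 2, 0, -4]
  [-7, 8, -7, 0]
D(3):
  [0, -∞, -∞, -∞]
  [-17, 0, -15, -19]
  [-15, 2, 0, -4]
  [-7, 8, -7, 0]
D(4):
  [0, -∞, -∞, -∞]
  [-17, 0, -15, -19]
  [-11, 4, 0, -4]
  [-7, 8, -7, 0]
Answer: W*[3][2] = 4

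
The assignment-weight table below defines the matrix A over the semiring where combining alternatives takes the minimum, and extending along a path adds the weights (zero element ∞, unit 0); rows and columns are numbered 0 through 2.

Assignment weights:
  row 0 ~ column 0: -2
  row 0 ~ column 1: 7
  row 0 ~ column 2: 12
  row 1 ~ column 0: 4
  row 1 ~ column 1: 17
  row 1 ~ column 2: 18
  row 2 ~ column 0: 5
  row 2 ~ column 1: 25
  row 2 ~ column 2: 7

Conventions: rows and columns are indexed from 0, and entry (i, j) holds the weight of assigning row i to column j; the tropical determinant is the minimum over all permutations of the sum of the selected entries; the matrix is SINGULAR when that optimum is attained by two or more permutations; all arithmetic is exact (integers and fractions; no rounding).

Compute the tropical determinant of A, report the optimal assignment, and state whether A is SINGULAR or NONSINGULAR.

σ = (0, 1, 2): (-2) + 17 + 7 = 22
σ = (0, 2, 1): (-2) + 18 + 25 = 41
σ = (1, 0, 2): 7 + 4 + 7 = 18
σ = (1, 2, 0): 7 + 18 + 5 = 30
σ = (2, 0, 1): 12 + 4 + 25 = 41
σ = (2, 1, 0): 12 + 17 + 5 = 34
Optimal value attained by: σ = (1, 0, 2).
Answer: det⊕(A) = 18; verdict: NONSINGULAR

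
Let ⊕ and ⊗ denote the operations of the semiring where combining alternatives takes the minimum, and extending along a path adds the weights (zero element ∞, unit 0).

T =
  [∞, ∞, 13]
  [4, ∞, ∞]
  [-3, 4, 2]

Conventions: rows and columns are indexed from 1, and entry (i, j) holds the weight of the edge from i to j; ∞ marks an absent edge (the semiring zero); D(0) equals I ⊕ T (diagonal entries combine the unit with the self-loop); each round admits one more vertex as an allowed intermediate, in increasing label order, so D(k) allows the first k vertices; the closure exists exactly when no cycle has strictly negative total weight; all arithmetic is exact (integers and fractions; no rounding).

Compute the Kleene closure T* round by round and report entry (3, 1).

D(0):
  [0, ∞, 13]
  [4, 0, ∞]
  [-3, 4, 0]
D(1):
  [0, ∞, 13]
  [4, 0, 17]
  [-3, 4, 0]
D(2):
  [0, ∞, 13]
  [4, 0, 17]
  [-3, 4, 0]
D(3):
  [0, 17, 13]
  [4, 0, 17]
  [-3, 4, 0]
Answer: T*[3][1] = -3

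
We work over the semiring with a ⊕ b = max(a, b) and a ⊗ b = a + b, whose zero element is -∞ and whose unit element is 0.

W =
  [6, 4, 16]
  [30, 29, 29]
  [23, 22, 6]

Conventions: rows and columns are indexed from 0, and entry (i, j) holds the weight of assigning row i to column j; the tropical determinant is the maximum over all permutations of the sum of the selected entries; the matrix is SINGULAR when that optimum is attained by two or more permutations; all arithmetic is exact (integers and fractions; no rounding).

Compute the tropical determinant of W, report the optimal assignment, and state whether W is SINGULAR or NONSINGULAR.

σ = (0, 1, 2): 6 + 29 + 6 = 41
σ = (0, 2, 1): 6 + 29 + 22 = 57
σ = (1, 0, 2): 4 + 30 + 6 = 40
σ = (1, 2, 0): 4 + 29 + 23 = 56
σ = (2, 0, 1): 16 + 30 + 22 = 68
σ = (2, 1, 0): 16 + 29 + 23 = 68
Optimal value attained by: σ = (2, 0, 1).
Answer: det⊕(W) = 68; verdict: SINGULAR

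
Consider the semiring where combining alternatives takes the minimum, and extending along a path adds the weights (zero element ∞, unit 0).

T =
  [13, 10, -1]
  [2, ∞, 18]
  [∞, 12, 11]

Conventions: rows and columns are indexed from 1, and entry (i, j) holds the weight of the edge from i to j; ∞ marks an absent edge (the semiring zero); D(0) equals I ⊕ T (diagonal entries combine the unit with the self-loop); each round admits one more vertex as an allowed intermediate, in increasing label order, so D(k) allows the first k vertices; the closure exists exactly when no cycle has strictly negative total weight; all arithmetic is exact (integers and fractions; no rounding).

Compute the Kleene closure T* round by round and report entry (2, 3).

D(0):
  [0, 10, -1]
  [2, 0, 18]
  [∞, 12, 0]
D(1):
  [0, 10, -1]
  [2, 0, 1]
  [∞, 12, 0]
D(2):
  [0, 10, -1]
  [2, 0, 1]
  [14, 12, 0]
D(3):
  [0, 10, -1]
  [2, 0, 1]
  [14, 12, 0]
Answer: T*[2][3] = 1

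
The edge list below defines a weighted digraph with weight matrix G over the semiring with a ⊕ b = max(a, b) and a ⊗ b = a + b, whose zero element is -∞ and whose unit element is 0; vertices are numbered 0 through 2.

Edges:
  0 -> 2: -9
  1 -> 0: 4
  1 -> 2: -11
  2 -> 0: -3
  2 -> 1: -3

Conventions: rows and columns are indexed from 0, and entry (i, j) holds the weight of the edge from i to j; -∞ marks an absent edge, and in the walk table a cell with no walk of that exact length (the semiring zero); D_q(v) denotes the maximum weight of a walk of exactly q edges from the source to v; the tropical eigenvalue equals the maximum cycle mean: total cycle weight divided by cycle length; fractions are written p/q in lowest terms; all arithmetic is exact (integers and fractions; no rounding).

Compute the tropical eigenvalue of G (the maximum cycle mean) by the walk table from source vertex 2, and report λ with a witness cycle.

q=0: [-∞, -∞, 0]
q=1: [-3, -3, -∞]
q=2: [1, -∞, -12]
q=3: [-15, -15, -8]
Optimal cycle mean attained by: cycle 0->2->1->0, total (-9) + (-3) + 4, length 3.
Answer: λ = -8/3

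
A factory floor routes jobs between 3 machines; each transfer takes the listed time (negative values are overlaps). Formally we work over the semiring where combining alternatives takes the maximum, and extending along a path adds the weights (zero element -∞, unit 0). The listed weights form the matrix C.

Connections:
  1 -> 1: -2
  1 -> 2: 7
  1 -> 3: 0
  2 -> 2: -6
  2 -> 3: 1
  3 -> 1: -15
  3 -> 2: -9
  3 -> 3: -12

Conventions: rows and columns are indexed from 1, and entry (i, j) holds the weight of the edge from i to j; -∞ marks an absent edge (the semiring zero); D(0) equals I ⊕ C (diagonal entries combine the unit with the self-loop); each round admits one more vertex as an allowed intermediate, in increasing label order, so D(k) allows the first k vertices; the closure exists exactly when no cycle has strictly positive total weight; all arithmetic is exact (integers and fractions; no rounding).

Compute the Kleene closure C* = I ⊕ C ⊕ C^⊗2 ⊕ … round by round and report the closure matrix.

D(0):
  [0, 7, 0]
  [-∞, 0, 1]
  [-15, -9, 0]
D(1):
  [0, 7, 0]
  [-∞, 0, 1]
  [-15, -8, 0]
D(2):
  [0, 7, 8]
  [-∞, 0, 1]
  [-15, -8, 0]
D(3):
  [0, 7, 8]
  [-14, 0, 1]
  [-15, -8, 0]
Answer: C* = [[0, 7, 8], [-14, 0, 1], [-15, -8, 0]]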